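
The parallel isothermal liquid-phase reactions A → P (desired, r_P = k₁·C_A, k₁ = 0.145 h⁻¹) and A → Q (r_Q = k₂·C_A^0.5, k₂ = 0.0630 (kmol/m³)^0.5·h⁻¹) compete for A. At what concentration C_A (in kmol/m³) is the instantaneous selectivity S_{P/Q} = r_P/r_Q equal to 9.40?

16.7 kmol/m³

S_{P/Q} = (k₁/k₂)·C_A^0.5 ⇒ C_A = (S·k₂/k₁)^(2).
= (9.40×0.0630/0.145)^(2) = (4.084)^(2) = 16.7 kmol/m³.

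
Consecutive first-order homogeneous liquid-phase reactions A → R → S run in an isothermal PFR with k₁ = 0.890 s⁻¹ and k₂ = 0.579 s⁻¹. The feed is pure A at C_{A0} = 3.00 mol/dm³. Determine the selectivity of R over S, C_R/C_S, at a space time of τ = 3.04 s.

0.476

For first-order series with pure A initially, C_R(τ) = k₁C_{A0}/(k₂−k₁)·(e^(−k₁τ) − e^(−k₂τ)).
e^(−k₁τ) = e^(−0.890×3.04) = e^(−2.706) = 0.06683; e^(−k₂τ) = e^(−1.760) = 0.1720.
C_R = 0.890×3.00/(0.579−0.890) × (0.06683−0.1720) = (-8.585)×(-0.1052) = 0.9031 mol/dm³.
C_A = C_{A0}e^(−k₁τ) = 0.2005 mol/dm³, so C_S = C_{A0}−C_A−C_R = 1.896 mol/dm³; C_R/C_S = 0.476.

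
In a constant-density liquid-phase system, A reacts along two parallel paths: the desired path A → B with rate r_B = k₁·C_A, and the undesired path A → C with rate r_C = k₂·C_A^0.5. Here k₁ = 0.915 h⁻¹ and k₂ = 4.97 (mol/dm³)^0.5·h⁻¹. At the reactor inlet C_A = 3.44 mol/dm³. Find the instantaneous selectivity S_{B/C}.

0.341

S_{B/C} = r_B/r_C = (k₁·C_A)/(k₂·C_A^0.5) = (k₁/k₂)·C_A^0.5.
= (0.915×3.440) / (4.97×3.440^0.5) = 3.148/9.218 = 0.341.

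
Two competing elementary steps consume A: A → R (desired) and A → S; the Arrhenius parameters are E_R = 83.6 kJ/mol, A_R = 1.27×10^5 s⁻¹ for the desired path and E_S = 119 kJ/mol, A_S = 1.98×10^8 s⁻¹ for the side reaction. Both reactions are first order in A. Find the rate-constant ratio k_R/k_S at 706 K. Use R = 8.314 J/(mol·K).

0.267

k_R/k_S = (A_R/A_S)·exp[−(E_R−E_S)/(RT)] = (A_R/A_S)·exp[(E_S−E_R)/(RT)].
(E_S−E_R)/(RT) = (119−83.6)×10³/(8.314×706) = 35400/5870 = 6.031.
k_R/k_S = (1.27×10^5/1.98×10^8)·exp(6.031) = 6.414×10^-4 × 416.1 = 0.267.
Since E_R < E_S, lowering the temperature improves selectivity toward R.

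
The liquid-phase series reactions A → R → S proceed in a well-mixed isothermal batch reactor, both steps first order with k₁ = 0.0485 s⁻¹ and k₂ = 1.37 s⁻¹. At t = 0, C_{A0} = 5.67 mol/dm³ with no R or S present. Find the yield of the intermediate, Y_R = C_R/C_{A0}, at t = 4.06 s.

0.0300

The intermediate concentration in a first-order A→B→C sequence is C_R = k₁C_{A0}(e^(−k₁t) − e^(−k₂t))/(k₂−k₁).
e^(−k₁t) = e^(−0.0485×4.06) = e^(−0.1969) = 0.8213; e^(−k₂t) = e^(−5.562) = 0.003840.
C_R = 0.0485×5.67/(1.37−0.0485) × (0.8213−0.003840) = 0.2081×0.8174 = 0.1701 mol/dm³.
Y_R = C_R/C_{A0} = 0.1701/5.67 = 0.0300.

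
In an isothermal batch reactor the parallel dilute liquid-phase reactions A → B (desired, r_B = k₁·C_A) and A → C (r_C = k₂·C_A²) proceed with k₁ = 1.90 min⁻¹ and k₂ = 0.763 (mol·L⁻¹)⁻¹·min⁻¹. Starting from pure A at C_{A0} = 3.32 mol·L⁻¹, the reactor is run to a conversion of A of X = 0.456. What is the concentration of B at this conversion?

C_A = C_{A0}(1−X) = 1.806 mol·L⁻¹.
Along a PFR/batch, dC_B/dC_A = −r_B/(r_B+r_C) = −k₁/(k₁+k₂·C_A).
Integrating from C_{A0} to C_A: C_B = (1.90/0.763)·ln[(1.90+0.763·3.32)/(1.90+0.763·1.81)] = 2.490·ln(4.433/3.278) = 0.7517 mol·L⁻¹.

0.752 mol·L⁻¹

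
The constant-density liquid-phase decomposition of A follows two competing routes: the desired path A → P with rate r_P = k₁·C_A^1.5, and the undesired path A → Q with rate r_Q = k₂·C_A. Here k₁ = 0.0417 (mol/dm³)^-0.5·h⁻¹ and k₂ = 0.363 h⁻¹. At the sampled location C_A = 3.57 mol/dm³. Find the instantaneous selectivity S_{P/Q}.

0.217

S_{P/Q} = r_P/r_Q = (k₁·C_A^1.5)/(k₂·C_A) = (k₁/k₂)·C_A^0.5.
= (0.0417×3.570^1.5) / (0.363×3.570) = 0.2813/1.296 = 0.217.
Since the desired path is higher order in A, keeping C_A high (PFR or concentrated feed) favours P.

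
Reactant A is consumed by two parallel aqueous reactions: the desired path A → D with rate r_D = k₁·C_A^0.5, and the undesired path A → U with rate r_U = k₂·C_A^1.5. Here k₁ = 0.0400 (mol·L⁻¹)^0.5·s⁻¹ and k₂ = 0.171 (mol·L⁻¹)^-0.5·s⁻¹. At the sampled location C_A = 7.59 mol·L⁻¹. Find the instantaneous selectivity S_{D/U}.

0.0308

S_{D/U} = r_D/r_U = (k₁·C_A^0.5)/(k₂·C_A^1.5) = (k₁/k₂)·C_A⁻¹.
= (0.0400×7.590^0.5) / (0.171×7.590^1.5) = 0.1102/3.576 = 0.0308.
The undesired path is higher order in A, so low C_A (CSTR or dilute feed) favours D.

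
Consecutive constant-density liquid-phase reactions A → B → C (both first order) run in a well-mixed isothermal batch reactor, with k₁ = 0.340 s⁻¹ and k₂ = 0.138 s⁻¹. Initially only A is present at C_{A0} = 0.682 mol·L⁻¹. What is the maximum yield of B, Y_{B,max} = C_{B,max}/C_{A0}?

Evaluating C_B at t_opt = ln(k₂/k₁)/(k₂−k₁) gives C_{B,max}/C_{A0} = (k₁/k₂)^[k₂/(k₂−k₁)].
= (0.340/0.138)^(0.138/(0.138−0.340)) = (2.464)^(-0.6832) = 0.5401.

0.540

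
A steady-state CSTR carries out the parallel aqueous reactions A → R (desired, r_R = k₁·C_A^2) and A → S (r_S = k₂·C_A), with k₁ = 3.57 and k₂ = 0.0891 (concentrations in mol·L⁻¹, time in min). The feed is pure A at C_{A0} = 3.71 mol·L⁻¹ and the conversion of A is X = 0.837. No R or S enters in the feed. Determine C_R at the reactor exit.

Exit C_A = C_{A0}(1−X) = 3.71×0.163 = 0.6047 mol·L⁻¹.
In a CSTR the entire volume is at exit conditions, so r_R = 3.57×0.6047^2 = 1.306 and r_S = 0.0891×0.6047 = 0.05388.
Fraction of consumed A going to R: r_R/(r_R+r_S) = 0.9604.
C_R = 0.9604·C_{A0}·X = 0.9604×3.71×0.837 = 2.98 mol·L⁻¹.

2.98 mol·L⁻¹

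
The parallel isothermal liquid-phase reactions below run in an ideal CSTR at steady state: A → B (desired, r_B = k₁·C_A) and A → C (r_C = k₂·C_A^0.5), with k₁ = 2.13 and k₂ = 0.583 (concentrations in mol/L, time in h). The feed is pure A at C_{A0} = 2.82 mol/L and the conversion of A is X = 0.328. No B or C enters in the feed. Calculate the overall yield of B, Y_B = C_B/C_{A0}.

0.274

Exit C_A = C_{A0}(1−X) = 2.82×0.672 = 1.895 mol/L.
Rates in a CSTR are evaluated at the outlet concentration: r_B = 2.13×1.895 = 4.036, r_C = 0.583×1.895^0.5 = 0.8026.
Fraction of consumed A going to B: r_B/(r_B+r_C) = 0.8341.
C_B = 0.8341·C_{A0}·X = 0.8341×2.82×0.328 = 0.772 mol/L; Y_B = C_B/C_{A0} = 0.274.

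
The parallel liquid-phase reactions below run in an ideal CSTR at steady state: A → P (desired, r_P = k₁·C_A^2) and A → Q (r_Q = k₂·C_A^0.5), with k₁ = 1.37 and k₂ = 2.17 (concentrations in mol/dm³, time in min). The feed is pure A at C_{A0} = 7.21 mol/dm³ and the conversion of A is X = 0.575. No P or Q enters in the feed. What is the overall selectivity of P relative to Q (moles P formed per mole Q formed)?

Exit C_A = C_{A0}(1−X) = 7.21×0.425 = 3.064 mol/dm³.
Rates in a CSTR are evaluated at the outlet concentration: r_P = 1.37×3.064^2 = 12.86, r_Q = 2.17×3.064^0.5 = 3.799.
Overall selectivity = C_P/C_Q = r_Pτ/(r_Qτ) = r_P/r_Q = 3.39.

3.39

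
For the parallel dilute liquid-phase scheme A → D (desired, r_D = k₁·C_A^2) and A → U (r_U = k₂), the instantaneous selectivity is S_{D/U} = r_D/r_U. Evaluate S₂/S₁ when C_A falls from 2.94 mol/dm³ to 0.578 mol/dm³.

S_{D/U} = (k₁/k₂)·C_A^2, so S₂/S₁ = (C_{A,2}/C_{A,1})^2.
= (0.578/2.94)^2 = (0.1966)^2 = 0.0387.

0.0387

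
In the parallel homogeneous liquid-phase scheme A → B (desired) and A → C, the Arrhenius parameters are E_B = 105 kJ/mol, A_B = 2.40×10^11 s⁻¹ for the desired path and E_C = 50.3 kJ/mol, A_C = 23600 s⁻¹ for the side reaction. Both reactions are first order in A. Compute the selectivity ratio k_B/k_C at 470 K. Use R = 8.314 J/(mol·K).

8.47

k_B/k_C = (A_B/A_C)·exp[−(E_B−E_C)/(RT)] = (A_B/A_C)·exp[(E_C−E_B)/(RT)].
(E_C−E_B)/(RT) = (50.3−105)×10³/(8.314×470) = -54700/3908 = -14.00.
k_B/k_C = (2.40×10^11/23600)·exp(-14.00) = 1.017×10^7 × 8.328×10^-7 = 8.47.
Since E_B > E_C, raising the temperature improves selectivity toward B.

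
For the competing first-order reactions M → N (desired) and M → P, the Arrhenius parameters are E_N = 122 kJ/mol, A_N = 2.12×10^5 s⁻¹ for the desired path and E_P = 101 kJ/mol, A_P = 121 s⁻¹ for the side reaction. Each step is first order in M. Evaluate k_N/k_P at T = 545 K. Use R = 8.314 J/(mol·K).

17.0

With equal orders, S_{N/P} = k_N/k_P = (A_N/A_P)·exp[(E_P−E_N)/(RT)].
(E_P−E_N)/(RT) = (101−122)×10³/(8.314×545) = -21000/4531 = -4.635.
k_N/k_P = (2.12×10^5/121)·exp(-4.635) = 1752 × 0.009710 = 17.0.
Since E_N > E_P, raising the temperature improves selectivity toward N.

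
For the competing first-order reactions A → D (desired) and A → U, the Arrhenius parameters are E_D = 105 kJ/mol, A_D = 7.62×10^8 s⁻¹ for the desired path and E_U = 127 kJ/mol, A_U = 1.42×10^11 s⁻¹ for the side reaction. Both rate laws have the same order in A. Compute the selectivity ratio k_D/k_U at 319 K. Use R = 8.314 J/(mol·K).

21.5

k_D/k_U = (A_D/A_U)·exp[−(E_D−E_U)/(RT)] = (A_D/A_U)·exp[(E_U−E_D)/(RT)].
(E_U−E_D)/(RT) = (127−105)×10³/(8.314×319) = 22000/2652 = 8.295.
k_D/k_U = (7.62×10^8/1.42×10^11)·exp(8.295) = 0.005366 × 4004 = 21.5.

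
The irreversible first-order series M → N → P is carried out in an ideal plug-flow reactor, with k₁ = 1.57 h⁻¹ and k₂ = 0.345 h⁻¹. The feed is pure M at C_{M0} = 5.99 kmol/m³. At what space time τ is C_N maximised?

For first-order series the maximum of C_N occurs at τ_opt = ln(k₂/k₁)/(k₂−k₁).
= ln(0.345/1.57)/(0.345−1.57) = ln(0.2197)/-1.225 = -1.515/-1.225 = 1.24 h.

1.24 h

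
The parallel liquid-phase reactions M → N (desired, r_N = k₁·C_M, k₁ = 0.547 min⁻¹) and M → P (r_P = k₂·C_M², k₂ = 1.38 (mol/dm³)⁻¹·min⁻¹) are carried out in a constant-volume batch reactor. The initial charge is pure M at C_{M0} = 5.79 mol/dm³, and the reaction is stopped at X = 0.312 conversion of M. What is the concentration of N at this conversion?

0.137 mol/dm³

C_M = C_{M0}(1−X) = 3.984 mol/dm³.
Along a PFR/batch, dC_N/dC_M = −r_N/(r_N+r_P) = −k₁/(k₁+k₂·C_M).
Integrating from C_{M0} to C_M: C_N = (0.547/1.38)·ln[(0.547+1.38·5.79)/(0.547+1.38·3.98)] = 0.3964·ln(8.537/6.044) = 0.1369 mol/dm³.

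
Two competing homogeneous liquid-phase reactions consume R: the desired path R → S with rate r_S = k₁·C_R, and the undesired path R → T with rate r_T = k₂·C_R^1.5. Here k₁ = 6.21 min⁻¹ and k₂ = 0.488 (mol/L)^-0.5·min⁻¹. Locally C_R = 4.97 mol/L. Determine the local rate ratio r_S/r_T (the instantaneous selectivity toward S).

S_{S/T} = r_S/r_T = (k₁·C_R)/(k₂·C_R^1.5) = (k₁/k₂)·C_R^-0.5.
= (6.21×4.970) / (0.488×4.970^1.5) = 30.86/5.407 = 5.71.

5.71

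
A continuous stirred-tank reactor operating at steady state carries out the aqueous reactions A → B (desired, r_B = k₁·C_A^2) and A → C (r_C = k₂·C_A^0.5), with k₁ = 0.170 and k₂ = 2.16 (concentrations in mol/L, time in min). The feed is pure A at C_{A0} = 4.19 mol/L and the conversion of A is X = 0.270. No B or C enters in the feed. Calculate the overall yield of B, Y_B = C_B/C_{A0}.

0.0800

Exit C_A = C_{A0}(1−X) = 4.19×0.730 = 3.059 mol/L.
Rates in a CSTR are evaluated at the outlet concentration: r_B = 0.170×3.059^2 = 1.590, r_C = 2.16×3.059^0.5 = 3.778.
Fraction of consumed A going to B: r_B/(r_B+r_C) = 0.2963.
C_B = 0.2963·C_{A0}·X = 0.2963×4.19×0.270 = 0.335 mol/L; Y_B = C_B/C_{A0} = 0.0800.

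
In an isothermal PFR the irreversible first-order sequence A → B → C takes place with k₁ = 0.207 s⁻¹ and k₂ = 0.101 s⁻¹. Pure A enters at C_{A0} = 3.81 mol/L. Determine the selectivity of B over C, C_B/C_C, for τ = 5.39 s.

The intermediate concentration in a first-order A→B→C sequence is C_B = k₁C_{A0}(e^(−k₁τ) − e^(−k₂τ))/(k₂−k₁).
e^(−k₁τ) = e^(−0.207×5.39) = e^(−1.116) = 0.3277; e^(−k₂τ) = e^(−0.5444) = 0.5802.
C_B = 0.207×3.81/(0.101−0.207) × (0.3277−0.5802) = (-7.440)×(-0.2525) = 1.879 mol/L.
C_A = C_{A0}e^(−k₁τ) = 1.248 mol/L, so C_C = C_{A0}−C_A−C_B = 0.6827 mol/L; C_B/C_C = 2.75.

2.75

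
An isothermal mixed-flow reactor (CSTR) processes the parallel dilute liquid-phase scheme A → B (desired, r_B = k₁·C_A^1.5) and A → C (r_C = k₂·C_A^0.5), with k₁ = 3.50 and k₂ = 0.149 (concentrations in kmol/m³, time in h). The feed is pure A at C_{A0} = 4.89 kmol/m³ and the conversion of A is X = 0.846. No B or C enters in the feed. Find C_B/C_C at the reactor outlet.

17.7

Exit C_A = C_{A0}(1−X) = 4.89×0.154 = 0.7531 kmol/m³.
Rates in a CSTR are evaluated at the outlet concentration: r_B = 3.50×0.7531^1.5 = 2.287, r_C = 0.149×0.7531^0.5 = 0.1293.
Overall selectivity = C_B/C_C = r_Bτ/(r_Cτ) = r_B/r_C = 17.7.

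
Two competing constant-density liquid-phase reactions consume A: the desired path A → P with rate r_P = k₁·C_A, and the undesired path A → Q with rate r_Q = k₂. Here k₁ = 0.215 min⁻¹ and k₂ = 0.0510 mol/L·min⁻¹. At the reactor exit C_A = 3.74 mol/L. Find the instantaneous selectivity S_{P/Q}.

S_{P/Q} = r_P/r_Q = (k₁·C_A)/(k₂) = (k₁/k₂)·C_A.
= (0.215×3.740) / (0.0510) = 0.8041/0.05100 = 15.8.

15.8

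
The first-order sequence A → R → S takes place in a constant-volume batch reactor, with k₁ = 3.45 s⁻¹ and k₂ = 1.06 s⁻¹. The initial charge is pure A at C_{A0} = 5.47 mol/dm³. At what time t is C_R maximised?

0.494 s

The intermediate peaks when r₁ = r₂, i.e. k₁e^(−k₁t) = k₂e^(−k₂t), giving t_opt = ln(k₂/k₁)/(k₂−k₁).
= ln(1.06/3.45)/(1.06−3.45) = ln(0.3072)/-2.390 = -1.180/-2.390 = 0.494 s.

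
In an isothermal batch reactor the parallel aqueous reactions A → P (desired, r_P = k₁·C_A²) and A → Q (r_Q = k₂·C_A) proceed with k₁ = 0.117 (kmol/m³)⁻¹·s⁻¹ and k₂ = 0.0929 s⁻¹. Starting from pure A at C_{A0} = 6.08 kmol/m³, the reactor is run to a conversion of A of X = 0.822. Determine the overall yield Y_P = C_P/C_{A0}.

0.652

C_A = C_{A0}(1−X) = 1.082 kmol/m³.
Along a PFR/batch, dC_Q/dC_A = −r_Q/(r_P+r_Q) = −k₂/(k₂+k₁·C_A).
Integrating from C_{A0} to C_A: C_Q = (0.0929/0.117)·ln[(0.0929+0.117·6.08)/(0.0929+0.117·1.08)] = 0.7940·ln(0.8043/0.2195) = 1.031 kmol/m³.
Then C_P = (C_{A0}−C_A) − C_Q = 4.998 − 1.031 = 3.967 kmol/m³.
Y_P = C_P/C_{A0} = 3.967/6.08 = 0.652.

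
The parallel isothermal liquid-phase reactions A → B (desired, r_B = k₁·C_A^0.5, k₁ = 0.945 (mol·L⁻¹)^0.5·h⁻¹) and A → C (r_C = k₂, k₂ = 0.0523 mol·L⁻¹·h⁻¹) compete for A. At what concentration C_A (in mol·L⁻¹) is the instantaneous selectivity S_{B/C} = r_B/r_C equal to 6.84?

S_{B/C} = (k₁/k₂)·C_A^0.5 ⇒ C_A = (S·k₂/k₁)^(2).
= (6.84×0.0523/0.945)^(2) = (0.3786)^(2) = 0.143 mol·L⁻¹.

0.143 mol·L⁻¹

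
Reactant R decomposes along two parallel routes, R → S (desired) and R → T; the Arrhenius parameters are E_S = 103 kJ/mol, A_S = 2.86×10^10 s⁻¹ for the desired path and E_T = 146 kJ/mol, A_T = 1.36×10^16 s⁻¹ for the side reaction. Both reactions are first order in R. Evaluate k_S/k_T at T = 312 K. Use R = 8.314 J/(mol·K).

33.3

Since both paths have the same order in R, the concentration cancels and S_{S/T} = k_S/k_T = (A_S/A_T)·exp[(E_T−E_S)/(RT)].
(E_T−E_S)/(RT) = (146−103)×10³/(8.314×312) = 43000/2594 = 16.58.
k_S/k_T = (2.86×10^10/1.36×10^16)·exp(16.58) = 2.103×10^-6 × 1.582×10^7 = 33.3.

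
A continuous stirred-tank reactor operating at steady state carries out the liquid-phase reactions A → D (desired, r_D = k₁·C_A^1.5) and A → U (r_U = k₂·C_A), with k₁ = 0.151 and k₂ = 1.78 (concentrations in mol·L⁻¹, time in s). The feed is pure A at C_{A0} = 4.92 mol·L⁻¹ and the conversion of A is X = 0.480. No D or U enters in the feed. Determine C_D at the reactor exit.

Exit C_A = C_{A0}(1−X) = 4.92×0.520 = 2.558 mol·L⁻¹.
In a CSTR the entire volume is at exit conditions, so r_D = 0.151×2.558^1.5 = 0.6179 and r_U = 1.78×2.558 = 4.554.
Fraction of consumed A going to D: r_D/(r_D+r_U) = 0.1195.
C_D = 0.1195·C_{A0}·X = 0.1195×4.92×0.480 = 0.282 mol·L⁻¹.

0.282 mol·L⁻¹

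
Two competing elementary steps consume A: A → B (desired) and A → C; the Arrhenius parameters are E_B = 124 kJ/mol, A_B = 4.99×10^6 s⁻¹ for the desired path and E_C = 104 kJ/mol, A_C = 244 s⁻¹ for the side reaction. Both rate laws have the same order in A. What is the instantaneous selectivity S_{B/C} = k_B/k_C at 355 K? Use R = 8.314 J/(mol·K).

23.3

k_B/k_C = (A_B/A_C)·exp[−(E_B−E_C)/(RT)] = (A_B/A_C)·exp[(E_C−E_B)/(RT)].
(E_C−E_B)/(RT) = (104−124)×10³/(8.314×355) = -20000/2951 = -6.776.
k_B/k_C = (4.99×10^6/244)·exp(-6.776) = 20451 × 0.001141 = 23.3.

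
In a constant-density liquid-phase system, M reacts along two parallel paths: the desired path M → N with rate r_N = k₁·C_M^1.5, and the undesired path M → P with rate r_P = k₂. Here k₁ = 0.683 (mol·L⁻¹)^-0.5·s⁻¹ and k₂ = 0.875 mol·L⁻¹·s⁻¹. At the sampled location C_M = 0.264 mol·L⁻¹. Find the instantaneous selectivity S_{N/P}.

0.106

S_{N/P} = r_N/r_P = (k₁·C_M^1.5)/(k₂) = (k₁/k₂)·C_M^1.5.
= (0.683×0.2640^1.5) / (0.875) = 0.09265/0.8750 = 0.106.
Since the desired path is higher order in M, keeping C_M high (PFR or concentrated feed) favours N.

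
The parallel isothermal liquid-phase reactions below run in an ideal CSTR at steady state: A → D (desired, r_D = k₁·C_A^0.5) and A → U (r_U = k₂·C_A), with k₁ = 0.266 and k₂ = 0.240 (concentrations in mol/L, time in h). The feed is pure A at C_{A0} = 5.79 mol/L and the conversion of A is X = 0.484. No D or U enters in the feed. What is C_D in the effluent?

1.09 mol/L

Exit C_A = C_{A0}(1−X) = 5.79×0.516 = 2.988 mol/L.
In a CSTR the entire volume is at exit conditions, so r_D = 0.266×2.988^0.5 = 0.4598 and r_U = 0.240×2.988 = 0.7170.
Fraction of consumed A going to D: r_D/(r_D+r_U) = 0.3907.
C_D = 0.3907·C_{A0}·X = 0.3907×5.79×0.484 = 1.09 mol/L.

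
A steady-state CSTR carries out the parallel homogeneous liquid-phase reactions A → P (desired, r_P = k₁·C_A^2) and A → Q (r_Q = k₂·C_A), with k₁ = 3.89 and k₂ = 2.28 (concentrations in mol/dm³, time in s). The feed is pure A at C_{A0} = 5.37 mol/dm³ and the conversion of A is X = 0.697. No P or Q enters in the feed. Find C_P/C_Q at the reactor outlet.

2.78

Exit C_A = C_{A0}(1−X) = 5.37×0.303 = 1.627 mol/dm³.
Rates in a CSTR are evaluated at the outlet concentration: r_P = 3.89×1.627^2 = 10.30, r_Q = 2.28×1.627 = 3.710.
Overall selectivity = C_P/C_Q = r_Pτ/(r_Qτ) = r_P/r_Q = 2.78.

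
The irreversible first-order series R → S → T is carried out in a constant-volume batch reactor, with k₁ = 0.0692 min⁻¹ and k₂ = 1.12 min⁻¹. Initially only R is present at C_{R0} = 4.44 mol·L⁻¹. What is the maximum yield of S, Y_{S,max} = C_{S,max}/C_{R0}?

For a first-order series the maximum intermediate yield is C_{S,max}/C_{R0} = (k₁/k₂)^[k₂/(k₂−k₁)].
= (0.0692/1.12)^(1.12/(1.12−0.0692)) = (0.06179)^(1.066) = 0.05144.

0.0514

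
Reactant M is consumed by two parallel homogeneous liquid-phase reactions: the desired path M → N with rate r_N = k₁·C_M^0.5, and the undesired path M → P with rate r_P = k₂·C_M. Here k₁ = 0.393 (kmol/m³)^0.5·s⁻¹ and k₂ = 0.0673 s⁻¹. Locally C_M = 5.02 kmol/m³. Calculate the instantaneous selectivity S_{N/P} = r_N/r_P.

S_{N/P} = r_N/r_P = (k₁·C_M^0.5)/(k₂·C_M) = (k₁/k₂)·C_M^-0.5.
= (0.393×5.020^0.5) / (0.0673×5.020) = 0.8805/0.3378 = 2.61.
The undesired path is higher order in M, so low C_M (CSTR or dilute feed) favours N.

2.61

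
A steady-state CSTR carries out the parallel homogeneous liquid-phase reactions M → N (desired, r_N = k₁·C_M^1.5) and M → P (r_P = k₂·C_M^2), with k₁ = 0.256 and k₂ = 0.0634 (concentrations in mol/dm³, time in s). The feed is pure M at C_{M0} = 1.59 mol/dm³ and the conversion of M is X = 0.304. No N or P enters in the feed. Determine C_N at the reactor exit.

Exit C_M = C_{M0}(1−X) = 1.59×0.696 = 1.107 mol/dm³.
A CSTR operates uniformly at the exit composition, giving r_N = 0.2980 and r_P = 0.07764 (each k·C_M^n at C_M = 1.107).
Fraction of consumed M going to N: r_N/(r_N+r_P) = 0.7933.
C_N = 0.7933·C_{M0}·X = 0.7933×1.59×0.304 = 0.383 mol/dm³.

0.383 mol/dm³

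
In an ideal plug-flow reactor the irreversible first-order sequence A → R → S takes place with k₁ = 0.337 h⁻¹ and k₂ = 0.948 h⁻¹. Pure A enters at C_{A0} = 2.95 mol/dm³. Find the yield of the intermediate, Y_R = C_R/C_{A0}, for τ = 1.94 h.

0.199

Solving the coupled first-order balances gives C_R(τ) = [k₁/(k₂−k₁)]·C_{A0}·(e^(−k₁τ) − e^(−k₂τ)).
e^(−k₁τ) = e^(−0.337×1.94) = e^(−0.6538) = 0.5201; e^(−k₂τ) = e^(−1.839) = 0.1590.
C_R = 0.337×2.95/(0.948−0.337) × (0.5201−0.1590) = 1.627×0.3611 = 0.5876 mol/dm³.
Y_R = C_R/C_{A0} = 0.5876/2.95 = 0.199.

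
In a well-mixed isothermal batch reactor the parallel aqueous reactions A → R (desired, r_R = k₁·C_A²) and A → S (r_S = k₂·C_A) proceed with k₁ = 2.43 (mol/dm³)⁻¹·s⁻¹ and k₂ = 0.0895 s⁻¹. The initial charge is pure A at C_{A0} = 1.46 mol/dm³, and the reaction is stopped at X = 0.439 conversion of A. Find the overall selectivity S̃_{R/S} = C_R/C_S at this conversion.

C_A = C_{A0}(1−X) = 0.8191 mol/dm³.
Along a PFR/batch, dC_S/dC_A = −r_S/(r_R+r_S) = −k₂/(k₂+k₁·C_A).
Integrating from C_{A0} to C_A: C_S = (0.0895/2.43)·ln[(0.0895+2.43·1.46)/(0.0895+2.43·0.819)] = 0.03683·ln(3.637/2.080) = 0.02059 mol/dm³.
Then C_R = (C_{A0}−C_A) − C_S = 0.6409 − 0.02059 = 0.6204 mol/dm³.
S̃_{R/S} = C_R/C_S = 0.6204/0.02059 = 30.1.

30.1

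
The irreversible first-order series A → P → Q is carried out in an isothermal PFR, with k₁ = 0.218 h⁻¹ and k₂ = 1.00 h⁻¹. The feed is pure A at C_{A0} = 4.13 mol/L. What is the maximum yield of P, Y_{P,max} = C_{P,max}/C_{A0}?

At the optimum, C_{P,max}/C_{A0} = (k₁/k₂)^[k₂/(k₂−k₁)].
= (0.218/1.00)^(1.00/(1.00−0.218)) = (0.2180)^(1.279) = 0.1426.

0.143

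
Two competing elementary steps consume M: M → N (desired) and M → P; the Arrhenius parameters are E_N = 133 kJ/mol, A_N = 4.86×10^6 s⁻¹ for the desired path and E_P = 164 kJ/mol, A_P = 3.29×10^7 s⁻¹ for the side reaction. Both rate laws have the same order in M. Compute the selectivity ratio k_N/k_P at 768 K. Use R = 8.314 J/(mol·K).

19.0

k_N/k_P = (A_N/A_P)·exp[−(E_N−E_P)/(RT)] = (A_N/A_P)·exp[(E_P−E_N)/(RT)].
(E_P−E_N)/(RT) = (164−133)×10³/(8.314×768) = 31000/6385 = 4.855.
k_N/k_P = (4.86×10^6/3.29×10^7)·exp(4.855) = 0.1477 × 128.4 = 19.0.
Since E_N < E_P, lowering the temperature improves selectivity toward N.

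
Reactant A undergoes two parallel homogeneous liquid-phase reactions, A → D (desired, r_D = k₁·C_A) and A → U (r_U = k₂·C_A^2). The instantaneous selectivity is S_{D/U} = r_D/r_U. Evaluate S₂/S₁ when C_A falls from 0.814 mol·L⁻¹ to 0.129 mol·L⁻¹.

S_{D/U} = (k₁/k₂)·C_A⁻¹, so S₂/S₁ = (C_{A,2}/C_{A,1})⁻¹.
= 0.814/0.129 = 6.31.

6.31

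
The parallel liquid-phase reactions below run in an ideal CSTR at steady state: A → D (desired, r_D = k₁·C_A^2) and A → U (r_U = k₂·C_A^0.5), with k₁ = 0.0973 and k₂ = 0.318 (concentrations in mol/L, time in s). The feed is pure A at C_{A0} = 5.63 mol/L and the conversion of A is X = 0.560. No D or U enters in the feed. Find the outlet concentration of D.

Exit C_A = C_{A0}(1−X) = 5.63×0.440 = 2.477 mol/L.
In a CSTR the entire volume is at exit conditions, so r_D = 0.0973×2.477^2 = 0.5971 and r_U = 0.318×2.477^0.5 = 0.5005.
Fraction of consumed A going to D: r_D/(r_D+r_U) = 0.5440.
C_D = 0.5440·C_{A0}·X = 0.5440×5.63×0.560 = 1.72 mol/L.

1.72 mol/L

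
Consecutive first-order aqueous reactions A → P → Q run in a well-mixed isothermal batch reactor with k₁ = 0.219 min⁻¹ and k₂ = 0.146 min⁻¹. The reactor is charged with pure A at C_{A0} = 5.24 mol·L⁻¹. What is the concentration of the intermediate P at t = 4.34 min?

Solving the coupled first-order balances gives C_P(t) = [k₁/(k₂−k₁)]·C_{A0}·(e^(−k₁t) − e^(−k₂t)).
e^(−k₁t) = e^(−0.219×4.34) = e^(−0.9505) = 0.3866; e^(−k₂t) = e^(−0.6336) = 0.5307.
C_P = 0.219×5.24/(0.146−0.219) × (0.3866−0.5307) = (-15.72)×(-0.1441) = 2.265 mol·L⁻¹.

2.27 mol·L⁻¹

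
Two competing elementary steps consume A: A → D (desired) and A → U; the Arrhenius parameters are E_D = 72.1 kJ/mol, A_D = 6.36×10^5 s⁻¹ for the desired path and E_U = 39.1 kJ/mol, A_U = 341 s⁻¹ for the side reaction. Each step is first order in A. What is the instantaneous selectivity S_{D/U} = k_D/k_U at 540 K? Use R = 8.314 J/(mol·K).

1.20

Since both paths have the same order in A, the concentration cancels and S_{D/U} = k_D/k_U = (A_D/A_U)·exp[(E_U−E_D)/(RT)].
(E_U−E_D)/(RT) = (39.1−72.1)×10³/(8.314×540) = -33000/4490 = -7.350.
k_D/k_U = (6.36×10^5/341)·exp(-7.350) = 1865 × 6.423×10^-4 = 1.20.
Since E_D > E_U, raising the temperature improves selectivity toward D.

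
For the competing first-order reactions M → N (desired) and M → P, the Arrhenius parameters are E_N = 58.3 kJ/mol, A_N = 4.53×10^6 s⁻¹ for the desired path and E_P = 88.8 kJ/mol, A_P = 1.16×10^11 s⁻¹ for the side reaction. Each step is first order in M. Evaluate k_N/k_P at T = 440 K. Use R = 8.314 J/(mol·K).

0.163

Since both paths have the same order in M, the concentration cancels and S_{N/P} = k_N/k_P = (A_N/A_P)·exp[(E_P−E_N)/(RT)].
(E_P−E_N)/(RT) = (88.8−58.3)×10³/(8.314×440) = 30500/3658 = 8.338.
k_N/k_P = (4.53×10^6/1.16×10^11)·exp(8.338) = 3.905×10^-5 × 4178 = 0.163.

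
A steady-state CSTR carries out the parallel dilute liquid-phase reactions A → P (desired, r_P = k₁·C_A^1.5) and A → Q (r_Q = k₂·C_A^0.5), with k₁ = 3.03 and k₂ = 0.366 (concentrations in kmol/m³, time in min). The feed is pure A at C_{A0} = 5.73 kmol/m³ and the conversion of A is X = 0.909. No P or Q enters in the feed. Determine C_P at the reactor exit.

Exit C_A = C_{A0}(1−X) = 5.73×0.0910 = 0.5214 kmol/m³.
Rates in a CSTR are evaluated at the outlet concentration: r_P = 3.03×0.5214^1.5 = 1.141, r_Q = 0.366×0.5214^0.5 = 0.2643.
Fraction of consumed A going to P: r_P/(r_P+r_Q) = 0.8119.
C_P = 0.8119·C_{A0}·X = 0.8119×5.73×0.909 = 4.23 kmol/m³.

4.23 kmol/m³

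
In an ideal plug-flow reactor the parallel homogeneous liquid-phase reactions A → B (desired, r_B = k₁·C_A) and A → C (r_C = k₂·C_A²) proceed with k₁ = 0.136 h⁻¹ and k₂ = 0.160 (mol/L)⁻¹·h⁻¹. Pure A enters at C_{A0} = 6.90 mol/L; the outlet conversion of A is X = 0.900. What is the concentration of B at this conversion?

C_A = C_{A0}(1−X) = 0.6900 mol/L.
Along a PFR/batch, dC_B/dC_A = −r_B/(r_B+r_C) = −k₁/(k₁+k₂·C_A).
Integrating from C_{A0} to C_A: C_B = (0.136/0.160)·ln[(0.136+0.160·6.90)/(0.136+0.160·0.690)] = 0.8500·ln(1.240/0.2464) = 1.374 mol/L.

1.37 mol/L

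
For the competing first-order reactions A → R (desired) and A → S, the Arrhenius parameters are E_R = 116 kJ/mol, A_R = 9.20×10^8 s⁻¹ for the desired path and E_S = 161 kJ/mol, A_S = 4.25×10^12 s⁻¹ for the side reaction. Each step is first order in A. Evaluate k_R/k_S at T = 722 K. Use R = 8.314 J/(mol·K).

k_R/k_S = (A_R/A_S)·exp[−(E_R−E_S)/(RT)] = (A_R/A_S)·exp[(E_S−E_R)/(RT)].
(E_S−E_R)/(RT) = (161−116)×10³/(8.314×722) = 45000/6003 = 7.497.
k_R/k_S = (9.20×10^8/4.25×10^12)·exp(7.497) = 2.165×10^-4 × 1802 = 0.390.

0.390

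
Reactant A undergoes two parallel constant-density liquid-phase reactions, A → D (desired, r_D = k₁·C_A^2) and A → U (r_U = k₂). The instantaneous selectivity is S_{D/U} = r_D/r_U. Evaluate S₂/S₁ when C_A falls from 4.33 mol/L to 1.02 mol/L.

S_{D/U} = (k₁/k₂)·C_A^2, so S₂/S₁ = (C_{A,2}/C_{A,1})^2.
= (1.02/4.33)^2 = (0.2356)^2 = 0.0555.
Selectivity toward D falls as C_A falls — high-concentration operation is favoured.

0.0555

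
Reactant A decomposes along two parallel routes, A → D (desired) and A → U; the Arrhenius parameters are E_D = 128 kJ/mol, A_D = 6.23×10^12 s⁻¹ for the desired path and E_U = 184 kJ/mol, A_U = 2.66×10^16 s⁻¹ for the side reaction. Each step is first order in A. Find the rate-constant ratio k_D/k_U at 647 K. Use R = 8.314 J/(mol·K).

Since both paths have the same order in A, the concentration cancels and S_{D/U} = k_D/k_U = (A_D/A_U)·exp[(E_U−E_D)/(RT)].
(E_U−E_D)/(RT) = (184−128)×10³/(8.314×647) = 56000/5379 = 10.41.
k_D/k_U = (6.23×10^12/2.66×10^16)·exp(10.41) = 2.342×10^-4 × 33208 = 7.78.
Since E_D < E_U, lowering the temperature improves selectivity toward D.

7.78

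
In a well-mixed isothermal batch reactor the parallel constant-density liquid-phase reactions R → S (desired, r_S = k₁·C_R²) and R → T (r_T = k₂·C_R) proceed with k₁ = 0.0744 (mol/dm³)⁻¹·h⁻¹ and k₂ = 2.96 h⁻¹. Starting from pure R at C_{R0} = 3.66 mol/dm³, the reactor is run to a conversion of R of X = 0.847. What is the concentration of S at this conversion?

C_R = C_{R0}(1−X) = 0.5600 mol/dm³.
Along a PFR/batch, dC_T/dC_R = −r_T/(r_S+r_T) = −k₂/(k₂+k₁·C_R).
Integrating from C_{R0} to C_R: C_T = (2.96/0.0744)·ln[(2.96+0.0744·3.66)/(2.96+0.0744·0.560)] = 39.78·ln(3.232/3.002) = 2.945 mol/dm³.
Then C_S = (C_{R0}−C_R) − C_T = 3.100 − 2.945 = 0.1548 mol/dm³.

0.155 mol/dm³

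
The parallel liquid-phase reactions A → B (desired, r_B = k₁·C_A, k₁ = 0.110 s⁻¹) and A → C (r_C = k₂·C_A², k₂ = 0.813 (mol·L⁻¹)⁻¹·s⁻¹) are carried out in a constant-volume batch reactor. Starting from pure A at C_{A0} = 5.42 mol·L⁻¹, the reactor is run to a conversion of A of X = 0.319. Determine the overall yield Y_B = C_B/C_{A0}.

0.00931

C_A = C_{A0}(1−X) = 3.691 mol·L⁻¹.
Along a PFR/batch, dC_B/dC_A = −r_B/(r_B+r_C) = −k₁/(k₁+k₂·C_A).
Integrating from C_{A0} to C_A: C_B = (0.110/0.813)·ln[(0.110+0.813·5.42)/(0.110+0.813·3.69)] = 0.1353·ln(4.516/3.111) = 0.05045 mol·L⁻¹.
Y_B = C_B/C_{A0} = 0.05045/5.42 = 0.00931.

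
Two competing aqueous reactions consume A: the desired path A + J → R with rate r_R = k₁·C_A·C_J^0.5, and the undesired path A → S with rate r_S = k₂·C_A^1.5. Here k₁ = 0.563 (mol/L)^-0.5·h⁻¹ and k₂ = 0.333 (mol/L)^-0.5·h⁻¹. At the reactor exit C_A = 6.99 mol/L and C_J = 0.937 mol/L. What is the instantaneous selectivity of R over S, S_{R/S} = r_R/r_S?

0.619

S_{R/S} = r_R/r_S = (k₁·C_A·C_J^0.5)/(k₂·C_A^1.5) = (k₁/k₂)·C_A^-0.5·C_J^0.5.
= (0.563×6.990×0.9370^0.5) / (0.333×6.990^1.5) = 3.809/6.154 = 0.619.
The undesired path is higher order in A, so low C_A (CSTR or dilute feed) favours R.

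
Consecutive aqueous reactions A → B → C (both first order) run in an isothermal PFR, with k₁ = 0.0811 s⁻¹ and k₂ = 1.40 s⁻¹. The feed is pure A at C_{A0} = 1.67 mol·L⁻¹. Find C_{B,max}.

At the optimum, C_{B,max}/C_{A0} = (k₁/k₂)^[k₂/(k₂−k₁)].
= (0.0811/1.40)^(1.40/(1.40−0.0811)) = (0.05793)^(1.061) = 0.04862.
C_{B,max} = 0.04862×1.67 = 0.0812 mol·L⁻¹.

0.0812 mol·L⁻¹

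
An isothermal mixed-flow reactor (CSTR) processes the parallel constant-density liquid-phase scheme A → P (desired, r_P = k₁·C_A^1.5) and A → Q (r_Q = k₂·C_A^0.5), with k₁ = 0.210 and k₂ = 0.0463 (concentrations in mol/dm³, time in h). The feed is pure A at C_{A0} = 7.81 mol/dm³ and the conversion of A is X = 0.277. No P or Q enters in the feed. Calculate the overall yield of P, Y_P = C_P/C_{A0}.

Exit C_A = C_{A0}(1−X) = 7.81×0.723 = 5.647 mol/dm³.
Rates in a CSTR are evaluated at the outlet concentration: r_P = 0.210×5.647^1.5 = 2.818, r_Q = 0.0463×5.647^0.5 = 0.1100.
Fraction of consumed A going to P: r_P/(r_P+r_Q) = 0.9624.
C_P = 0.9624·C_{A0}·X = 0.9624×7.81×0.277 = 2.08 mol/dm³; Y_P = C_P/C_{A0} = 0.267.

0.267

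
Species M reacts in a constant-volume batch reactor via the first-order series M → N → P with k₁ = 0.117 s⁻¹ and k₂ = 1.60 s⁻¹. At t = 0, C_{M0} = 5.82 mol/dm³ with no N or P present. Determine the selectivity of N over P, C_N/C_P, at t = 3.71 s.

The intermediate concentration in a first-order A→B→C sequence is C_N = k₁C_{M0}(e^(−k₁t) − e^(−k₂t))/(k₂−k₁).
e^(−k₁t) = e^(−0.117×3.71) = e^(−0.4341) = 0.6479; e^(−k₂t) = e^(−5.936) = 0.002643.
C_N = 0.117×5.82/(1.60−0.117) × (0.6479−0.002643) = 0.4592×0.6452 = 0.2963 mol/dm³.
C_M = C_{M0}e^(−k₁t) = 3.771 mol/dm³, so C_P = C_{M0}−C_M−C_N = 1.753 mol/dm³; C_N/C_P = 0.169.

0.169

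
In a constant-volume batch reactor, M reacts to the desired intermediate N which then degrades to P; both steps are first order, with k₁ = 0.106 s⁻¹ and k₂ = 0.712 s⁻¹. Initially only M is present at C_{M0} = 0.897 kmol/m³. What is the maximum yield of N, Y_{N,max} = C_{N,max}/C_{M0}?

Evaluating C_N at t_opt = ln(k₂/k₁)/(k₂−k₁) gives C_{N,max}/C_{M0} = (k₁/k₂)^[k₂/(k₂−k₁)].
= (0.106/0.712)^(0.712/(0.712−0.106)) = (0.1489)^(1.175) = 0.1067.

0.107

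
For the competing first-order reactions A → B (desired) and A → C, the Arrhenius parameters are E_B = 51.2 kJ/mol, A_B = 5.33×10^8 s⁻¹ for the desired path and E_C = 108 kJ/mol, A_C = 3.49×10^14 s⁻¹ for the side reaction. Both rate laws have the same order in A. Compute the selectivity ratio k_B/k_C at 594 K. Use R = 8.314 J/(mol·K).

Since both paths have the same order in A, the concentration cancels and S_{B/C} = k_B/k_C = (A_B/A_C)·exp[(E_C−E_B)/(RT)].
(E_C−E_B)/(RT) = (108−51.2)×10³/(8.314×594) = 56800/4939 = 11.50.
k_B/k_C = (5.33×10^8/3.49×10^14)·exp(11.50) = 1.527×10^-6 × 98857 = 0.151.
Since E_B < E_C, lowering the temperature improves selectivity toward B.

0.151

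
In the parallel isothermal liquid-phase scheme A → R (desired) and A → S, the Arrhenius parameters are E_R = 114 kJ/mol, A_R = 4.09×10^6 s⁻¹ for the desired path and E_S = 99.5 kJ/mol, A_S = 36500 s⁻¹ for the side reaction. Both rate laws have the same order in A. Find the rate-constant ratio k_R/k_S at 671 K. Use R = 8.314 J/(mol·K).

8.33

k_R/k_S = (A_R/A_S)·exp[−(E_R−E_S)/(RT)] = (A_R/A_S)·exp[(E_S−E_R)/(RT)].
(E_S−E_R)/(RT) = (99.5−114)×10³/(8.314×671) = -14500/5579 = -2.599.
k_R/k_S = (4.09×10^6/36500)·exp(-2.599) = 112.1 × 0.07433 = 8.33.
Since E_R > E_S, raising the temperature improves selectivity toward R.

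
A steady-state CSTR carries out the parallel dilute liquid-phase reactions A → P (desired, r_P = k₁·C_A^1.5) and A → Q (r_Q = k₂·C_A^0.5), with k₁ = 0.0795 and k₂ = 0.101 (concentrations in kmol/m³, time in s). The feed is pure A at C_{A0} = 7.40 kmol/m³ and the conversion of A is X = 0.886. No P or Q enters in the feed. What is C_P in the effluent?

Exit C_A = C_{A0}(1−X) = 7.40×0.114 = 0.8436 kmol/m³.
A CSTR operates uniformly at the exit composition, giving r_P = 0.06160 and r_Q = 0.09277 (each k·C_A^n at C_A = 0.8436).
Fraction of consumed A going to P: r_P/(r_P+r_Q) = 0.3990.
C_P = 0.3990·C_{A0}·X = 0.3990×7.40×0.886 = 2.62 kmol/m³.

2.62 kmol/m³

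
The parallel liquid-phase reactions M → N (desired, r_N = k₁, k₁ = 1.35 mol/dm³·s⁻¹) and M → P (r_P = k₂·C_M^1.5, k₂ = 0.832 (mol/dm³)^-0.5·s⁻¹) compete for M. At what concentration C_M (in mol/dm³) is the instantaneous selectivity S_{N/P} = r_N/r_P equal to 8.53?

S_{N/P} = (k₁/k₂)·C_M^-1.5 ⇒ C_M = (S·k₂/k₁)^(1/(-1.5)).
= (8.53×0.832/1.35)^(-0.6667) = (5.257)^(-0.6667) = 0.331 mol/dm³.

0.331 mol/dm³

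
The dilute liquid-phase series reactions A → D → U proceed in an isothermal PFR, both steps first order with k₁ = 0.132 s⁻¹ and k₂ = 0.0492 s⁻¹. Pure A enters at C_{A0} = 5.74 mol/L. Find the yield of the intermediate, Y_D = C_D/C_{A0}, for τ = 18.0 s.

0.509

The intermediate concentration in a first-order A→B→C sequence is C_D = k₁C_{A0}(e^(−k₁τ) − e^(−k₂τ))/(k₂−k₁).
e^(−k₁τ) = e^(−0.132×18.0) = e^(−2.376) = 0.09292; e^(−k₂τ) = e^(−0.8856) = 0.4125.
C_D = 0.132×5.74/(0.0492−0.132) × (0.09292−0.4125) = (-9.151)×(-0.3195) = 2.924 mol/L.
Y_D = C_D/C_{A0} = 2.924/5.74 = 0.509.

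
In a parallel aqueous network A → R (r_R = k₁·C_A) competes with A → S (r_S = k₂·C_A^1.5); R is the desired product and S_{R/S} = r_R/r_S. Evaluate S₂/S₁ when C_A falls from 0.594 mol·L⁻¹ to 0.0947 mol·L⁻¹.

S_{R/S} = (k₁/k₂)·C_A^-0.5, so S₂/S₁ = (C_{A,2}/C_{A,1})^-0.5.
= (0.0947/0.594)^(-0.5) = (0.1594)^(-0.5) = 2.50.

2.50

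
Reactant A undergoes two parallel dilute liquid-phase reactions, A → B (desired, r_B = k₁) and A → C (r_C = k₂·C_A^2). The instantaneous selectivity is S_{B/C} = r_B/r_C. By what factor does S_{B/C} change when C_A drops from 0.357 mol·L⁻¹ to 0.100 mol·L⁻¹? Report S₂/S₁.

S_{B/C} = (k₁/k₂)·C_A^-2, so S₂/S₁ = (C_{A,2}/C_{A,1})^-2.
= (0.100/0.357)^(-2) = (0.2801)^(-2) = 12.7.
Selectivity toward B rises as C_A falls — low-concentration operation is favoured.

12.7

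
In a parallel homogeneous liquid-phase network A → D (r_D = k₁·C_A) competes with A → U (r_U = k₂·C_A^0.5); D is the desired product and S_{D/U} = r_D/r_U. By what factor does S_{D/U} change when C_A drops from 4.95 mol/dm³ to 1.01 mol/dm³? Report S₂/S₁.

S_{D/U} = (k₁/k₂)·C_A^0.5, so S₂/S₁ = (C_{A,2}/C_{A,1})^0.5.
= (1.01/4.95)^0.5 = (0.2040)^0.5 = 0.452.

0.452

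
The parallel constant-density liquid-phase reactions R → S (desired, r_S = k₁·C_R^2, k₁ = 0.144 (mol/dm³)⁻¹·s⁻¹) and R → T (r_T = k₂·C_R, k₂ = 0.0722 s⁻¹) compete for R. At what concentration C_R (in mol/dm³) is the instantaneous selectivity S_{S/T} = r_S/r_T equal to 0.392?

S_{S/T} = (k₁/k₂)·C_R ⇒ C_R = S·k₂/k₁.
= 0.392×0.0722/0.144 = 0.197 mol/dm³.

0.197 mol/dm³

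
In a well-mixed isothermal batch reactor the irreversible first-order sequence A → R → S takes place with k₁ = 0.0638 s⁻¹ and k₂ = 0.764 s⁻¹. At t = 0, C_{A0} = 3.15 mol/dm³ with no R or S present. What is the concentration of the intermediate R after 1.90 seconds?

For first-order series with pure A initially, C_R(t) = k₁C_{A0}/(k₂−k₁)·(e^(−k₁t) − e^(−k₂t)).
e^(−k₁t) = e^(−0.0638×1.90) = e^(−0.1212) = 0.8858; e^(−k₂t) = e^(−1.452) = 0.2342.
C_R = 0.0638×3.15/(0.764−0.0638) × (0.8858−0.2342) = 0.2870×0.6516 = 0.1870 mol/dm³.

0.187 mol/dm³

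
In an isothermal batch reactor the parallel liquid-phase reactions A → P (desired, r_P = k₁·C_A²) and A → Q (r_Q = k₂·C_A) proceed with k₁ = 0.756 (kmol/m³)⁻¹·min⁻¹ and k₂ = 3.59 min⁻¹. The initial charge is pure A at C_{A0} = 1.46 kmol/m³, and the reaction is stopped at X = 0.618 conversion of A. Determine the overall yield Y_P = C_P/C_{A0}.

C_A = C_{A0}(1−X) = 0.5577 kmol/m³.
Along a PFR/batch, dC_Q/dC_A = −r_Q/(r_P+r_Q) = −k₂/(k₂+k₁·C_A).
Integrating from C_{A0} to C_A: C_Q = (3.59/0.756)·ln[(3.59+0.756·1.46)/(3.59+0.756·0.558)] = 4.749·ln(4.694/4.012) = 0.7457 kmol/m³.
Then C_P = (C_{A0}−C_A) − C_Q = 0.9023 − 0.7457 = 0.1566 kmol/m³.
Y_P = C_P/C_{A0} = 0.1566/1.46 = 0.107.

0.107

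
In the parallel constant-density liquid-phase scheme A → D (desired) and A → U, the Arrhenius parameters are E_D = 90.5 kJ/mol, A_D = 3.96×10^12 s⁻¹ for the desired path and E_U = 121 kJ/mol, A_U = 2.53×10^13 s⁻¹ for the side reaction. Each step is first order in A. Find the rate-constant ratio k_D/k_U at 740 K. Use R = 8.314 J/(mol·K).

22.3

Since both paths have the same order in A, the concentration cancels and S_{D/U} = k_D/k_U = (A_D/A_U)·exp[(E_U−E_D)/(RT)].
(E_U−E_D)/(RT) = (121−90.5)×10³/(8.314×740) = 30500/6152 = 4.957.
k_D/k_U = (3.96×10^12/2.53×10^13)·exp(4.957) = 0.1565 × 142.2 = 22.3.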